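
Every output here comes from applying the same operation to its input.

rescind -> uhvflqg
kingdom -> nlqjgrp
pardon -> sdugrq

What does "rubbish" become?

Looking at the pairs, the operation is to shift every letter 3 places forward in the alphabet (wrapping around).
Doing the same to "rubbish": "uxeelvk".

uxeelvk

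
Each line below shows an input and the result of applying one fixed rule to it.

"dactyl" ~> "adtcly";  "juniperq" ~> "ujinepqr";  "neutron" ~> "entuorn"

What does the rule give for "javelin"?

Looking at the pairs, the operation is to swap each adjacent pair of characters (1↔2, 3↔4, ...).
On "javelin" that produces "ajeviln".

ajeviln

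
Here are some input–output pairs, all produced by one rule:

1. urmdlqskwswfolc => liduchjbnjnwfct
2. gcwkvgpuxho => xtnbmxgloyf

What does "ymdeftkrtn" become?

pduvwkbike

Each output is the input with this applied: shift every letter 9 places backward in the alphabet (wrapping around).
For "ymdeftkrtn" the result is "pduvwkbike".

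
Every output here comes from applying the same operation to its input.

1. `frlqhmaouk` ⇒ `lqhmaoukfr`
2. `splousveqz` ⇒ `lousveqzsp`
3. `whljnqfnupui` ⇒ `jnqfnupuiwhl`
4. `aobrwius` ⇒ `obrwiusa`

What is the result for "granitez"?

ranitezg

Looking at the pairs, the operation is to move the last 3 characters to the front (rotate right by 3), then swap the front and back halves of the string.
Applying both steps to "granitez": "tezgrani", then "ranitezg".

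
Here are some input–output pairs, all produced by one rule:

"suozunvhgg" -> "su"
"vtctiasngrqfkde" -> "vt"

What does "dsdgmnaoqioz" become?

Looking at the pairs, the operation is to keep only the first 2 characters.
"dsdgmnaoqioz" → "ds".

ds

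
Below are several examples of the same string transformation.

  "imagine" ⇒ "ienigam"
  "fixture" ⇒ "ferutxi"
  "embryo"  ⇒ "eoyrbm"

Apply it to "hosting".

What's happening: reverse the string, then move the last character to the front.
Starting from "hosting": after the first operation, "gnitsoh"; after the second, "hgnitso".
(Check on "embryo": → "oyrbme" → "eoyrbm" ✓)

hgnitso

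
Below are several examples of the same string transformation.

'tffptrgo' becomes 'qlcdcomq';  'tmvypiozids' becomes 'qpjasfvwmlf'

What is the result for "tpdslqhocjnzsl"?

qimpawpkignzel

What's happening: take characters alternately from the front and the back (1st, last, 2nd, 2nd-last, ...), then shift every letter 3 places backward in the alphabet (wrapping around).
Applying both steps to "tpdslqhocjnzsl": "tlpsdzsnljqcho", then "qimpawpkignzel".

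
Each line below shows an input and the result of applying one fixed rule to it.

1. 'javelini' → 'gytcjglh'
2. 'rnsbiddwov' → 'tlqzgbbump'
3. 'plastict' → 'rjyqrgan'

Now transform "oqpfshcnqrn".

londqfalopm

What's happening: shift every letter 2 places backward in the alphabet (wrapping around), then swap the first and last characters.
"oqpfshcnqrn" → "mondqfalopl" → "londqfalopm".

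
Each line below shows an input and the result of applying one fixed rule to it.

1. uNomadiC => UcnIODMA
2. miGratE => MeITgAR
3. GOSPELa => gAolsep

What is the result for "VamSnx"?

vXANMs

The pattern: flip the case of every letter, then take characters alternately from the front and the back (1st, last, 2nd, 2nd-last, ...).
"VamSnx" → "vXANMs".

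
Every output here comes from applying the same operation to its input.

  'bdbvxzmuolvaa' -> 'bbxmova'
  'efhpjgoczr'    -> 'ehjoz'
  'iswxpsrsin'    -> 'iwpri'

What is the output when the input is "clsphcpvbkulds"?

cshpbud

What's happening: keep every other character starting from the first (positions 1st, 3rd, 5th, ...).
For "clsphcpvbkulds" the result is "cshpbud".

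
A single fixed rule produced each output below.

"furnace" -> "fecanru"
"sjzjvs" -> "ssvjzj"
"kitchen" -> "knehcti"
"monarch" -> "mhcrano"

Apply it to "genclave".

gevalcne

The pattern: reverse the string, then move the last character to the front.
"genclave" → "evalcneg" → "gevalcne".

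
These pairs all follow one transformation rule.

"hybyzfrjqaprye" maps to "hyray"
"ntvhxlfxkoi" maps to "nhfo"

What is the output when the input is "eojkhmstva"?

eksa

Looking at the pairs, the operation is to keep one character in every 3, starting at position 1 (positions 1st, 4th, 7th, ...).
On "eojkhmstva" that produces "eksa".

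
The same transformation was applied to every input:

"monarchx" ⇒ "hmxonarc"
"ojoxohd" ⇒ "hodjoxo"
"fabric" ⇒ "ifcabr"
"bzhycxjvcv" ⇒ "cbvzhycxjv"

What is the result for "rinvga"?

grainv

What's happening: swap the first and last characters, then move the last 2 characters to the front (rotate right by 2).
Starting from "rinvga": after the first operation, "ainvgr"; after the second, "grainv".
(Check on "ojoxohd": → "djoxoho" → "hodjoxo" ✓)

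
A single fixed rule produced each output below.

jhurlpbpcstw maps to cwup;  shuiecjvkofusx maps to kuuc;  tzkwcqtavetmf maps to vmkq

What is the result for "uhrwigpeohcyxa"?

oyrg

Each output is the input with this applied: keep one character in every 3, starting at position 3 (positions 3rd, 6th, 9th, ...), then swap the front and back halves of the string.
On "uhrwigpeohcyxa": the first step gives "rgoy", and the second then gives "oyrg".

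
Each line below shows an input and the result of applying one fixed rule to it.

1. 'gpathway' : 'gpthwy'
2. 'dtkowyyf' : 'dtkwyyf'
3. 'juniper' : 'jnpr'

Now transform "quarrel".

The transformation: remove every vowel.
On "quarrel" that produces "qrrl".

qrrl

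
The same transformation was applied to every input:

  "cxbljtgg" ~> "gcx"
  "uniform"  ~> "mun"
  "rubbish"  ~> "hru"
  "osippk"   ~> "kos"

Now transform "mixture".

The rule is to move the last character to the front, then keep only the first 3 characters.
On "mixture": the first step gives "emixtur", and the second then gives "emi".

emi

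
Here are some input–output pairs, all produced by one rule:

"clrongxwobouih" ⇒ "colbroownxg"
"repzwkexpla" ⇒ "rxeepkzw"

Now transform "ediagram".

The rule is to delete the last 3 characters, then take characters alternately from the front and the back (1st, last, 2nd, 2nd-last, ...).
"ediagram" → "ediag" → "egdai".

egdai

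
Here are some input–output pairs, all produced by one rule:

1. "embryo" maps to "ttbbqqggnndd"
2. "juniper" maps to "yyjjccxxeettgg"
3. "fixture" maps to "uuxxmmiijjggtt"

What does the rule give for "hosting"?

wwddhhiixxccvv

The transformation: shift every letter 11 places backward in the alphabet (wrapping around), then double every character.
Applying both steps to "hosting": "wdhixcv", then "wwddhhiixxccvv".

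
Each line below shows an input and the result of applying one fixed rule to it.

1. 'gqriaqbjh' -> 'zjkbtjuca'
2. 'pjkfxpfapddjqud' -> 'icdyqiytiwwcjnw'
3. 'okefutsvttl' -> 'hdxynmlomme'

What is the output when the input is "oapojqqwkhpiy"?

In each case the input is transformed by: shift every letter 7 places backward in the alphabet (wrapping around).
So "oapojqqwkhpiy" becomes "htihcjjpdaibr".

htihcjjpdaibr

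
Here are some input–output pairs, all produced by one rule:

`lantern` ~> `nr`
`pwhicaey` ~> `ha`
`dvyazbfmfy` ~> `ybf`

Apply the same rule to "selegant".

Rule — keep one character in every 3, starting at position 3 (positions 3rd, 6th, 9th, ...).
Doing the same to "selegant": "la".

la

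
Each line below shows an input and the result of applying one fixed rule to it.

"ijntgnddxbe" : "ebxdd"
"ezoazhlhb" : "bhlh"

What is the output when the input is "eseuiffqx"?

xqff

In each case the input is transformed by: take characters alternately from the front and the back (1st, last, 2nd, 2nd-last, ...), then keep every other character starting from the second (positions 2nd, 4th, 6th, ...).
Starting from "eseuiffqx": after the first operation, "exsqefufi"; after the second, "xqff".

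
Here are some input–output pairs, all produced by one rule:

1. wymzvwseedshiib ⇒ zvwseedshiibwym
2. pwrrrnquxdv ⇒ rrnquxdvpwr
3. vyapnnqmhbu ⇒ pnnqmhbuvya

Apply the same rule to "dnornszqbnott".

rnszqbnottdno

The transformation: move the first 3 characters to the end (rotate left by 3).
On "dnornszqbnott" that produces "rnszqbnottdno".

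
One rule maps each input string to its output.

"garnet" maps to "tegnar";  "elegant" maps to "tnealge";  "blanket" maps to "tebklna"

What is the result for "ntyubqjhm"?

mhnjtqybu

What's happening: move the last character to the front, then take characters alternately from the front and the back (1st, last, 2nd, 2nd-last, ...).
Applying both steps to "ntyubqjhm": "mntyubqjh", then "mhnjtqybu".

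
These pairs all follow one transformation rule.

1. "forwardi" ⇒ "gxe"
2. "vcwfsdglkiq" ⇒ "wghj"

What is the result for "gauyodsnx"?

Each output is the input with this applied: shift every letter 1 place forward in the alphabet (wrapping around), then keep one character in every 3, starting at position 1 (positions 1st, 4th, 7th, ...).
On "gauyodsnx": the first step gives "hbvzpetoy", and the second then gives "hzt".

hzt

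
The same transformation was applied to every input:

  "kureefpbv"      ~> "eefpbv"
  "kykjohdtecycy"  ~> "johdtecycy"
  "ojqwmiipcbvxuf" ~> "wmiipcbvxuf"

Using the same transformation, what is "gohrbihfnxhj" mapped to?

The rule is to delete the first 3 characters.
Applying that to "gohrbihfnxhj" gives "rbihfnxhj".

rbihfnxhj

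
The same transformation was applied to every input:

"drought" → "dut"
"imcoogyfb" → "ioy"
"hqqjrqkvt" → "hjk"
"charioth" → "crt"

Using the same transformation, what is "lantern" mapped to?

ltn

Each output is the input with this applied: keep one character in every 3, starting at position 1 (positions 1st, 4th, 7th, ...).
So "lantern" becomes "ltn".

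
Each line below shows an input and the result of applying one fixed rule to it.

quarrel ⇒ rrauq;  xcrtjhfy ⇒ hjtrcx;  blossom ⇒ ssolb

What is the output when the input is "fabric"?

Each output is the input with this applied: reverse the string, then delete the first 2 characters.
For "fabric", step one produces "cirbaf"; step two turns that into "rbaf".

rbaf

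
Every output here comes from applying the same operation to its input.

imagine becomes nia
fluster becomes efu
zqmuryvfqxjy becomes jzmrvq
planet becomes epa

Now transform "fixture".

What's happening: move the last 3 characters to the front (rotate right by 3), then keep every other character starting from the second (positions 2nd, 4th, 6th, ...).
Working it through for "fixture": intermediate "urefixt", final "rfx".

rfx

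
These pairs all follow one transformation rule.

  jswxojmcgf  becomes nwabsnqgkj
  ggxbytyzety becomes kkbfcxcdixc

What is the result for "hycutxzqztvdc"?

The pattern: shift every letter 4 places forward in the alphabet (wrapping around).
So "hycutxzqztvdc" becomes "lcgyxbdudxzhg".

lcgyxbdudxzhg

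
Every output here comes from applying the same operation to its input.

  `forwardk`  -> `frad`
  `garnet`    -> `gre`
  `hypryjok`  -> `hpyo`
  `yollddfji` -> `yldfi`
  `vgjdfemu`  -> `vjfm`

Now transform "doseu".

dsu

The pattern: keep every other character starting from the first (positions 1st, 3rd, 5th, ...).
Applying that to "doseu" gives "dsu".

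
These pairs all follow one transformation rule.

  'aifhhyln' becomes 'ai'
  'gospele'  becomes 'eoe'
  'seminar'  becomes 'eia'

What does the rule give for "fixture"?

eiu

Each output is the input with this applied: move the last character to the front, then keep only the vowels.
On "fixture": the first step gives "efixtur", and the second then gives "eiu".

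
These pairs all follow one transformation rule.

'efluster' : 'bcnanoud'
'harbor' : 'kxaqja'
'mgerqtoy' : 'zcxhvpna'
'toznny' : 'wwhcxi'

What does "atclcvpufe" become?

eydonjclul

Rule — shift every letter 9 places forward in the alphabet (wrapping around), then swap the front and back halves of the string.
For "atclcvpufe", step one produces "jcluleydon"; step two turns that into "eydonjclul".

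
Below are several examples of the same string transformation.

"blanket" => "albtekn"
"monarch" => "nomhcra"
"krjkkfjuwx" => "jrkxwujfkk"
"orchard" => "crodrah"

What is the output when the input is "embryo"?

What's happening: reverse the string, then move the last 3 characters to the front (rotate right by 3).
Working it through for "embryo": intermediate "oyrbme", final "bmeoyr".

bmeoyr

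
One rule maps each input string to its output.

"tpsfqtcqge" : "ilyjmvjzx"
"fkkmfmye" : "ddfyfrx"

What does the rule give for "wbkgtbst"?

What's happening: delete the first character, then shift every letter 7 places backward in the alphabet (wrapping around).
On "wbkgtbst": the first step gives "bkgtbst", and the second then gives "udzmulm".

udzmulm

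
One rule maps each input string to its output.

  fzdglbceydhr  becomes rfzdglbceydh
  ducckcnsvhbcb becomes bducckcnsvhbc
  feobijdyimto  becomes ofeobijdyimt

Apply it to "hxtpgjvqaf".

The transformation: move the last character to the front.
So "hxtpgjvqaf" becomes "fhxtpgjvqa".

fhxtpgjvqa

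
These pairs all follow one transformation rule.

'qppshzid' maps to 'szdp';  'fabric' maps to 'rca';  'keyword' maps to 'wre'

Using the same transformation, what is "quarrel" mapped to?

Looking at the pairs, the operation is to keep every other character starting from the second (positions 2nd, 4th, 6th, ...), then move the first character to the end.
On "quarrel": the first step gives "ure", and the second then gives "reu".

reu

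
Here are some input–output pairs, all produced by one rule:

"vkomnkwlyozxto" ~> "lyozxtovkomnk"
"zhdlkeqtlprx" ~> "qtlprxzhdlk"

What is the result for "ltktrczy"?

Each output is the input with this applied: swap the front and back halves of the string, then delete the last character.
Applying both steps to "ltktrczy": "rczyltkt", then "rczyltk".

rczyltk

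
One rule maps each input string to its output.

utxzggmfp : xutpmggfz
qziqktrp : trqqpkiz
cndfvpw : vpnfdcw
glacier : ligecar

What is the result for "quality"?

utqliay

The pattern: sort the characters into reverse alphabetical order, then move the first character to the end.
For "quality", step one produces "yutqlia"; step two turns that into "utqliay".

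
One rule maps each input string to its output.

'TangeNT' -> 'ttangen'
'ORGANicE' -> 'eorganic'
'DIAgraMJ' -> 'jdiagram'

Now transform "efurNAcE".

Looking at the pairs, the operation is to move the last character to the front, then convert every letter to lowercase.
For "efurNAcE", step one produces "EefurNAc"; step two turns that into "eefurnac".

eefurnac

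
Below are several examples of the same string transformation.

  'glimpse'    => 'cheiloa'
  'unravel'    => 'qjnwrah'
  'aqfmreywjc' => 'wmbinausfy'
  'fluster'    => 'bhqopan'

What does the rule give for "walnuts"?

Each output is the input with this applied: shift every letter 4 places backward in the alphabet (wrapping around).
"walnuts" → "swhjqpo".

swhjqpo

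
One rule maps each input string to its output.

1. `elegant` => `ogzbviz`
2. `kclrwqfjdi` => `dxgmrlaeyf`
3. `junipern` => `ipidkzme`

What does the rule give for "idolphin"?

Rule — swap the first and last characters, then shift every letter 5 places backward in the alphabet (wrapping around).
For "idolphin" the result is "iyjgkcdd".

iyjgkcdd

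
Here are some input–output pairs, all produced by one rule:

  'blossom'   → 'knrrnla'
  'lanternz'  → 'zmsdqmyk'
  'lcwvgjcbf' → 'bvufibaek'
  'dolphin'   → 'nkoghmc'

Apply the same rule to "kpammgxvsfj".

ozllfwureij

The rule is to shift every letter 1 place backward in the alphabet (wrapping around), then move the first character to the end.
On "kpammgxvsfj": the first step gives "jozllfwurei", and the second then gives "ozllfwureij".
(Check on "lcwvgjcbf": → "kbvufibae" → "bvufibaek" ✓)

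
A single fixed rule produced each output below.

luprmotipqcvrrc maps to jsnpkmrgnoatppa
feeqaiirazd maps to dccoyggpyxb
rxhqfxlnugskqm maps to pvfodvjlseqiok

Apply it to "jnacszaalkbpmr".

hlyaqxyyjiznkp

What's happening: shift every letter 2 places backward in the alphabet (wrapping around).
"jnacszaalkbpmr" → "hlyaqxyyjiznkp".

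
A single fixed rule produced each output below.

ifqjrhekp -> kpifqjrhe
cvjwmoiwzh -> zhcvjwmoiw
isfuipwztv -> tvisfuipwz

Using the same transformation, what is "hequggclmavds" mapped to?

In each case the input is transformed by: move the last 2 characters to the front (rotate right by 2).
Doing the same to "hequggclmavds": "dshequggclmav".

dshequggclmav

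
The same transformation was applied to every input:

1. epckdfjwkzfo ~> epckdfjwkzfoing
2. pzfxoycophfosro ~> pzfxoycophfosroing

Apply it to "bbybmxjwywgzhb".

Looking at the pairs, the operation is to append "ing".
So "bbybmxjwywgzhb" becomes "bbybmxjwywgzhbing".

bbybmxjwywgzhbing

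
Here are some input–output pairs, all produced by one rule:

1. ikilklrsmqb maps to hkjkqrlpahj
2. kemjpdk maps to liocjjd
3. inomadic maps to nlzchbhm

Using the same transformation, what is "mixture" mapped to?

wstqdlh

The pattern: shift every letter 1 place backward in the alphabet (wrapping around), then move the first 2 characters to the end (rotate left by 2).
"mixture" → "wstqdlh".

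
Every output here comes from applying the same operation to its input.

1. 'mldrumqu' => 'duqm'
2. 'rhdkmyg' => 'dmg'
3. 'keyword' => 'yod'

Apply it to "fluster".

Looking at the pairs, the operation is to move the first character to the end, then keep every other character starting from the second (positions 2nd, 4th, 6th, ...).
On "fluster": the first step gives "lusterf", and the second then gives "utr".

utr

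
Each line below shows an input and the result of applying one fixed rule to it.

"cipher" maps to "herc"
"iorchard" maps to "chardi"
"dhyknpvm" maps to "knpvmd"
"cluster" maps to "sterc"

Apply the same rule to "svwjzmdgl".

jzmdgls

The pattern: move the first 3 characters to the end (rotate left by 3), then delete the last 2 characters.
For "svwjzmdgl" the result is "jzmdgls".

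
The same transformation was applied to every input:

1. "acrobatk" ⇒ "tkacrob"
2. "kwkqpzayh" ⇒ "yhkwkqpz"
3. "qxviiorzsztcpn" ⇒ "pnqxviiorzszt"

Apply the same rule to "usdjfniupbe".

beusdjfniu

Rule — move the last 3 characters to the front (rotate right by 3), then delete the first character.
For "usdjfniupbe", step one produces "pbeusdjfniu"; step two turns that into "beusdjfniu".
(Check on "kwkqpzayh": → "ayhkwkqpz" → "yhkwkqpz" ✓)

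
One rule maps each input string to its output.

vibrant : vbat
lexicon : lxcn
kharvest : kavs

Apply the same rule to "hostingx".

hsig

The rule is to keep every other character starting from the first (positions 1st, 3rd, 5th, ...).
"hostingx" → "hsig".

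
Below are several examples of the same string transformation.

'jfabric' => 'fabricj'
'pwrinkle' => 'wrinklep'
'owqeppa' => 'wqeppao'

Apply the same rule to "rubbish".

Each output is the input with this applied: move the first character to the end.
"rubbish" → "ubbishr".

ubbishr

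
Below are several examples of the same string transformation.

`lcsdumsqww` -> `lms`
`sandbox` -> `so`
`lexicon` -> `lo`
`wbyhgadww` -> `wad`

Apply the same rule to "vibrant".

Looking at the pairs, the operation is to swap each adjacent pair of characters (1↔2, 3↔4, ...), then keep one character in every 3, starting at position 2 (positions 2nd, 5th, 8th, ...).
"vibrant" → "vn".

vn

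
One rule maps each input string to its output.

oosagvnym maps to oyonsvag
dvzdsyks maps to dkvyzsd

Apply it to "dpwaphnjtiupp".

dppuwiatpjhn

The rule is to delete the last character, then take characters alternately from the front and the back (1st, last, 2nd, 2nd-last, ...).
Working it through for "dpwaphnjtiupp": intermediate "dpwaphnjtiup", final "dppuwiatpjhn".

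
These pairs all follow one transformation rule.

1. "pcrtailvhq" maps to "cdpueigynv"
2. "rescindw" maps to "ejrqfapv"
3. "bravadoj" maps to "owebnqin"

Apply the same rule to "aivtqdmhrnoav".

nivnibgadequz

In each case the input is transformed by: shift every letter 13 places forward in the alphabet (wrapping around) — i.e. ROT13, then take characters alternately from the front and the back (1st, last, 2nd, 2nd-last, ...).
"aivtqdmhrnoav" → "nivnibgadequz".
(Check on "bravadoj": → "oeninqbw" → "owebnqin" ✓)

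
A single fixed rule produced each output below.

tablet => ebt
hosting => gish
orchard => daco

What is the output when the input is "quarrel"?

The pattern: keep every other character starting from the first (positions 1st, 3rd, 5th, ...), then reverse the string.
On "quarrel": the first step gives "qarl", and the second then gives "lraq".

lraq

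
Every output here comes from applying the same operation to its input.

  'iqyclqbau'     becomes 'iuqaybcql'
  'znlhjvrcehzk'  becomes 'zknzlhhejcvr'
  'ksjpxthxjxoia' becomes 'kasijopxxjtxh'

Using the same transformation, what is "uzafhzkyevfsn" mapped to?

Each output is the input with this applied: take characters alternately from the front and the back (1st, last, 2nd, 2nd-last, ...).
Doing the same to "uzafhzkyevfsn": "unzsaffvhezyk".

unzsaffvhezyk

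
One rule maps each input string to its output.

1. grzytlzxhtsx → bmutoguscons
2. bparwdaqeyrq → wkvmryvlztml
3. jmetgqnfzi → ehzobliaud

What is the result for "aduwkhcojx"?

What's happening: shift every letter 5 places backward in the alphabet (wrapping around).
On "aduwkhcojx" that produces "vyprfcxjes".

vyprfcxjes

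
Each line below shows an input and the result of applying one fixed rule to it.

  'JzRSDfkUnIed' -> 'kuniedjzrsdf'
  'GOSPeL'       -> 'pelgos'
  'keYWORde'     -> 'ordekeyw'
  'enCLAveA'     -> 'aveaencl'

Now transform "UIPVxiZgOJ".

izgojuipvx

Rule — swap the front and back halves of the string, then convert every letter to lowercase.
"UIPVxiZgOJ" → "iZgOJUIPVx" → "izgojuipvx".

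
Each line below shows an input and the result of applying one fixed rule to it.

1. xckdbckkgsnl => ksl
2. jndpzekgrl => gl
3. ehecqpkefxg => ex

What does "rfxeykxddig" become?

di

The transformation: keep every other character starting from the second (positions 2nd, 4th, 6th, ...), then delete the first 3 characters.
On "rfxeykxddig" that produces "di".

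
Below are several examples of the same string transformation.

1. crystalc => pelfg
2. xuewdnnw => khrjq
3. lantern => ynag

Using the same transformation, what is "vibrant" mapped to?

Each output is the input with this applied: shift every letter 13 places forward in the alphabet (wrapping around) — i.e. ROT13, then delete the last 3 characters.
For "vibrant" the result is "ivoe".
(Check on "crystalc": → "pelfgnyp" → "pelfg" ✓)

ivoe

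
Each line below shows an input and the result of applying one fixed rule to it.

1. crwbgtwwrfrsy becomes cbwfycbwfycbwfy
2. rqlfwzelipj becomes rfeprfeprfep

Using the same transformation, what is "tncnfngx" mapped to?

tngtngtng

Looking at the pairs, the operation is to keep one character in every 3, starting at position 1 (positions 1st, 4th, 7th, ...), then write the whole string 3 times in a row.
Applying both steps to "tncnfngx": "tng", then "tngtngtng".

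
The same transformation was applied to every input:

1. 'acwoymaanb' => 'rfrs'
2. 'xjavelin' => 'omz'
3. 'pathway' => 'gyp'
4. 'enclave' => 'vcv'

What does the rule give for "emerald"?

Looking at the pairs, the operation is to keep one character in every 3, starting at position 1 (positions 1st, 4th, 7th, ...), then shift every letter 9 places backward in the alphabet (wrapping around).
Working it through for "emerald": intermediate "erd", final "viu".

viu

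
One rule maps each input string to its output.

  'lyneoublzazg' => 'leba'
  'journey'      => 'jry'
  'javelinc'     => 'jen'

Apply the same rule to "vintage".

What's happening: keep one character in every 3, starting at position 1 (positions 1st, 4th, 7th, ...).
On "vintage" that produces "vte".

vte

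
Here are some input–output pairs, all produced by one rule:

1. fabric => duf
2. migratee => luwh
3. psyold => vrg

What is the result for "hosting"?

rwq

In each case the input is transformed by: shift every letter 3 places forward in the alphabet (wrapping around), then keep every other character starting from the second (positions 2nd, 4th, 6th, ...).
Applying both steps to "hosting": "krvwlqj", then "rwq".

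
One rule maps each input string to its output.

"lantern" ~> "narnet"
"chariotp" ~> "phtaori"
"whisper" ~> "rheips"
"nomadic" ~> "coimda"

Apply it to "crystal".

lrayts

Looking at the pairs, the operation is to take characters alternately from the front and the back (1st, last, 2nd, 2nd-last, ...), then delete the first character.
For "crystal", step one produces "clrayts"; step two turns that into "lrayts".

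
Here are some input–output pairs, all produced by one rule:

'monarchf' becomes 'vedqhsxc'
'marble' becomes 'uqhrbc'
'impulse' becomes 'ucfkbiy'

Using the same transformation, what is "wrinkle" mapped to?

Looking at the pairs, the operation is to swap the first and last characters, then shift every letter 10 places backward in the alphabet (wrapping around).
"wrinkle" → "erinklw" → "uhydabm".

uhydabm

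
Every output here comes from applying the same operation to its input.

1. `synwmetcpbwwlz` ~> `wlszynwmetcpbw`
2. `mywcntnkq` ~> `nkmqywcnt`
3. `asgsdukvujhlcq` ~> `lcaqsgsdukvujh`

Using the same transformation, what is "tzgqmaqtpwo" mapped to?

The pattern: swap the first and last characters, then move the last 3 characters to the front (rotate right by 3).
Working it through for "tzgqmaqtpwo": intermediate "ozgqmaqtpwt", final "pwtozgqmaqt".

pwtozgqmaqt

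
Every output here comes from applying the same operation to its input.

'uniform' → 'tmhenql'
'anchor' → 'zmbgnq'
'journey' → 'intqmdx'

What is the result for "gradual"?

In each case the input is transformed by: shift every letter 1 place backward in the alphabet (wrapping around).
So "gradual" becomes "fqzctzk".

fqzctzk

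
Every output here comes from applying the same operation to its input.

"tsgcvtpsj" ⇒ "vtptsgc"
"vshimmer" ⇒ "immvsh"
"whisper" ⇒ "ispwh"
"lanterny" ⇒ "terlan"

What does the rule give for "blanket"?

ankbl

What's happening: delete the last 2 characters, then move the last 3 characters to the front (rotate right by 3).
Working it through for "blanket": intermediate "blank", final "ankbl".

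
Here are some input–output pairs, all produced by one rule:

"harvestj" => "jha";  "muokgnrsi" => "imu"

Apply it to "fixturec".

cfi

What's happening: move the last character to the front, then keep only the first 3 characters.
On "fixturec": the first step gives "cfixture", and the second then gives "cfi".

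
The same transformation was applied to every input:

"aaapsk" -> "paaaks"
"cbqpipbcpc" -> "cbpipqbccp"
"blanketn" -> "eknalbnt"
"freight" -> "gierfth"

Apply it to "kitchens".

ehctiksn

Each output is the input with this applied: move the last 2 characters to the front (rotate right by 2), then reverse the string.
Applying both steps to "kitchens": "nskitche", then "ehctiksn".
(Check on "aaapsk": → "skaaap" → "paaaks" ✓)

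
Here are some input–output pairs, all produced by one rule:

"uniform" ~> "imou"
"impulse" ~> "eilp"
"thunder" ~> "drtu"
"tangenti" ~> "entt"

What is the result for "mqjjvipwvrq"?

What's happening: keep every other character starting from the first (positions 1st, 3rd, 5th, ...), then sort the characters into alphabetical order.
For "mqjjvipwvrq", step one produces "mjvpvq"; step two turns that into "jmpqvv".
(Check on "impulse": → "iple" → "eilp" ✓)

jmpqvv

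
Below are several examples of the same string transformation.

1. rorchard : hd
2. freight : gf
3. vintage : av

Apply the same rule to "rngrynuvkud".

Each output is the input with this applied: move the first 2 characters to the end (rotate left by 2), then keep one character in every 3, starting at position 3 (positions 3rd, 6th, 9th, ...).
On "rngrynuvkud": the first step gives "grynuvkudrn", and the second then gives "yvd".

yvd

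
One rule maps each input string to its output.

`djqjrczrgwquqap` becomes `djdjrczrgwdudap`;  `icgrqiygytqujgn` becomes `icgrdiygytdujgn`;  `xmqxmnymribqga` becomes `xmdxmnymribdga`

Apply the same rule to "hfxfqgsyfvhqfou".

hfxfdgsyfvhdfou

Rule — replace every "q" with "d".
Applying that to "hfxfqgsyfvhqfou" gives "hfxfdgsyfvhdfou".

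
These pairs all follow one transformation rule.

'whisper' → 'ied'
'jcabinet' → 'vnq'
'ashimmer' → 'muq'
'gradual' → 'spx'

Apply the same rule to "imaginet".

In each case the input is transformed by: keep one character in every 3, starting at position 1 (positions 1st, 4th, 7th, ...), then shift every letter 12 places forward in the alphabet (wrapping around).
"imaginet" → "ige" → "usq".

usq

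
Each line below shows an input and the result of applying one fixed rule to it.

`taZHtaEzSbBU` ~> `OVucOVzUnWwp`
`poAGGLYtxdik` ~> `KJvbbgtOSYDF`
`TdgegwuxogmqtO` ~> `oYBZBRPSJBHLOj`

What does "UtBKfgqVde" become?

The pattern: flip the case of every letter, then shift every letter 5 places backward in the alphabet (wrapping around).
On "UtBKfgqVde": the first step gives "uTbkFGQvDE", and the second then gives "pOwfABLqYZ".

pOwfABLqYZ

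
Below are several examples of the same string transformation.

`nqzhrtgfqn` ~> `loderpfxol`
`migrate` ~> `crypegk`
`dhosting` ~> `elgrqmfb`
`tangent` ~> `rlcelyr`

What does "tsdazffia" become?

ygddxybqr

The rule is to reverse the string, then shift every letter 2 places backward in the alphabet (wrapping around).
"tsdazffia" → "aiffzadst" → "ygddxybqr".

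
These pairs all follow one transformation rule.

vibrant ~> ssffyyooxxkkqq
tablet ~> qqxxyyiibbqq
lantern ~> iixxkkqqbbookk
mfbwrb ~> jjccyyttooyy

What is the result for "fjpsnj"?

ccggmmppkkgg

What's happening: double every character, then shift every letter 3 places backward in the alphabet (wrapping around).
On "fjpsnj": the first step gives "ffjjppssnnjj", and the second then gives "ccggmmppkkgg".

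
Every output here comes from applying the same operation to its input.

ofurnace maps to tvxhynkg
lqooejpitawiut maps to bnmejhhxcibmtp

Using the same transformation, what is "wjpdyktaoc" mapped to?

Each output is the input with this applied: shift every letter 7 places backward in the alphabet (wrapping around), then move the last 3 characters to the front (rotate right by 3).
"wjpdyktaoc" → "pciwrdmthv" → "thvpciwrdm".

thvpciwrdm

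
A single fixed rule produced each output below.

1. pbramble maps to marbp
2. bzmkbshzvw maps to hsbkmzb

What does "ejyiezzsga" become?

zzeiyje

Rule — delete the last 3 characters, then reverse the string.
On "ejyiezzsga": the first step gives "ejyiezz", and the second then gives "zzeiyje".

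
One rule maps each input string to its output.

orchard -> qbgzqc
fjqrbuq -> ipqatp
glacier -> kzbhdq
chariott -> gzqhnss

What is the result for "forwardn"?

In each case the input is transformed by: shift every letter 1 place backward in the alphabet (wrapping around), then delete the first character.
"forwardn" → "enqvzqcm" → "nqvzqcm".

nqvzqcm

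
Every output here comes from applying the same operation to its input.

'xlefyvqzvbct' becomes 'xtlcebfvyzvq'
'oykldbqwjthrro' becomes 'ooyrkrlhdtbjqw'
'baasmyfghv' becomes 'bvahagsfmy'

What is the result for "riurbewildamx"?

rximuardbleiw

In each case the input is transformed by: take characters alternately from the front and the back (1st, last, 2nd, 2nd-last, ...).
Applying that to "riurbewildamx" gives "rximuardbleiw".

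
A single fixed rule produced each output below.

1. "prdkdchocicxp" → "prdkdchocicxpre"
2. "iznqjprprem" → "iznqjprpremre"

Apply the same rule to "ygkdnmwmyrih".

The pattern: append "re".
So "ygkdnmwmyrih" becomes "ygkdnmwmyrihre".

ygkdnmwmyrihre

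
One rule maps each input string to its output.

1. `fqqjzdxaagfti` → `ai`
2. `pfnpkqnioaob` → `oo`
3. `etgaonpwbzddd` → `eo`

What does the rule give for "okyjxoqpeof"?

oe

Rule — keep every other character starting from the first (positions 1st, 3rd, 5th, ...), then keep only the vowels.
Applying both steps to "okyjxoqpeof": "oyxqef", then "oe".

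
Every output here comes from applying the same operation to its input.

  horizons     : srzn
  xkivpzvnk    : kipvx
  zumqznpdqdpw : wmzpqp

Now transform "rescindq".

The pattern: swap the first and last characters, then keep every other character starting from the first (positions 1st, 3rd, 5th, ...).
Applying both steps to "rescindq": "qescindr", then "qsid".

qsid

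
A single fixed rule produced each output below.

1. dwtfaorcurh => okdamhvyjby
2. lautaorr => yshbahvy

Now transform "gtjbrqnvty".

fnaqiyxuca

In each case the input is transformed by: move the last character to the front, then shift every letter 7 places forward in the alphabet (wrapping around).
Applying both steps to "gtjbrqnvty": "ygtjbrqnvt", then "fnaqiyxuca".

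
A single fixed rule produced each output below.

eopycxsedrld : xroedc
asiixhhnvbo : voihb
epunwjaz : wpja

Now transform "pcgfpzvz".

The rule is to sort the characters into reverse alphabetical order, then keep every other character starting from the second (positions 2nd, 4th, 6th, ...).
On "pcgfpzvz": the first step gives "zzvppgfc", and the second then gives "zpgc".

zpgc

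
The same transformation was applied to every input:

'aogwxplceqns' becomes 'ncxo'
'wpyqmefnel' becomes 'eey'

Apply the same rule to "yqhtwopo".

The pattern: reverse the string, then keep one character in every 3, starting at position 2 (positions 2nd, 5th, 8th, ...).
For "yqhtwopo", step one produces "opowthqy"; step two turns that into "pty".

pty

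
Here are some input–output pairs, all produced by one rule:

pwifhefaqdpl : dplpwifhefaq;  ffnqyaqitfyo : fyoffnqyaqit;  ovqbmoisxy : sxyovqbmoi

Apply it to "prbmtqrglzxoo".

The rule is to move the last 3 characters to the front (rotate right by 3).
For "prbmtqrglzxoo" the result is "xooprbmtqrglz".

xooprbmtqrglz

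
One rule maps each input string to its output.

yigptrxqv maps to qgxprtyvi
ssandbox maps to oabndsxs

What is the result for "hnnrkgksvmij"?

inmrvksgkhjn

Rule — take characters alternately from the front and the back (1st, last, 2nd, 2nd-last, ...), then move the first 3 characters to the end (rotate left by 3).
Working it through for "hnnrkgksvmij": intermediate "hjninmrvksgk", final "inmrvksgkhjn".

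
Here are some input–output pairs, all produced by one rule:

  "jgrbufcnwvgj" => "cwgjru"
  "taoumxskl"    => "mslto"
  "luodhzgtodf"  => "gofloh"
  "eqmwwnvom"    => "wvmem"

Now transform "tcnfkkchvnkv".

The transformation: keep every other character starting from the first (positions 1st, 3rd, 5th, ...), then move the last 3 characters to the front (rotate right by 3).
Applying both steps to "tcnfkkchvnkv": "tnkcvk", then "cvktnk".

cvktnk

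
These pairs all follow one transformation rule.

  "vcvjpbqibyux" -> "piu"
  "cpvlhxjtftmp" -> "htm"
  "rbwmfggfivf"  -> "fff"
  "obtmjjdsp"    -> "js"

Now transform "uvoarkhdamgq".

What's happening: delete the first 2 characters, then keep one character in every 3, starting at position 3 (positions 3rd, 6th, 9th, ...).
So "uvoarkhdamgq" becomes "rdg".

rdg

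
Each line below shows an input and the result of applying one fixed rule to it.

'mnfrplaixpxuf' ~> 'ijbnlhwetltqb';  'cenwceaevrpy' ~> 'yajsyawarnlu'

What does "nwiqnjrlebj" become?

jsemjfnhaxf

The transformation: shift every letter 4 places backward in the alphabet (wrapping around).
For "nwiqnjrlebj" the result is "jsemjfnhaxf".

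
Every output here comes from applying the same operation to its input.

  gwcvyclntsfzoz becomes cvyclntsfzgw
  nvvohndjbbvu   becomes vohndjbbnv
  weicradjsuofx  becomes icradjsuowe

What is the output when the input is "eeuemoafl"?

In each case the input is transformed by: delete the last 2 characters, then move the first 2 characters to the end (rotate left by 2).
"eeuemoafl" → "eeuemoa" → "uemoaee".

uemoaee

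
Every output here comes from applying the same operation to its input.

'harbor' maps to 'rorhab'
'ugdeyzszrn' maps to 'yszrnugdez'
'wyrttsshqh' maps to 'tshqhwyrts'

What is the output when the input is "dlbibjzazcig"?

The pattern: swap the front and back halves of the string, then swap the first and last characters.
"dlbibjzazcig" → "zazcigdlbibj" → "jazcigdlbibz".

jazcigdlbibz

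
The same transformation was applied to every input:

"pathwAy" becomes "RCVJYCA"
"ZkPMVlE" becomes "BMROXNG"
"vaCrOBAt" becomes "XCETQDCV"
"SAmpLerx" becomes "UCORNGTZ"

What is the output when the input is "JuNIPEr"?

LWPKRGT

Rule — shift every letter 2 places forward in the alphabet (wrapping around), then convert every letter to uppercase.
"JuNIPEr" → "LwPKRGt" → "LWPKRGT".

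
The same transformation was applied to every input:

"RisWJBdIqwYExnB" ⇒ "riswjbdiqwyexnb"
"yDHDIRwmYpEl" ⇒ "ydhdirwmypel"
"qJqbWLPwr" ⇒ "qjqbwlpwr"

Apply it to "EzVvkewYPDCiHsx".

The rule is to convert every letter to lowercase.
Doing the same to "EzVvkewYPDCiHsx": "ezvvkewypdcihsx".

ezvvkewypdcihsx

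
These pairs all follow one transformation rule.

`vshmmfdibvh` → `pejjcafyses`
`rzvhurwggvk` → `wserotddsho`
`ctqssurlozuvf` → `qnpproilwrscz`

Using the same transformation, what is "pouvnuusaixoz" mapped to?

lrskrrpxfulwm

The transformation: move the first character to the end, then shift every letter 3 places backward in the alphabet (wrapping around).
On "pouvnuusaixoz": the first step gives "ouvnuusaixozp", and the second then gives "lrskrrpxfulwm".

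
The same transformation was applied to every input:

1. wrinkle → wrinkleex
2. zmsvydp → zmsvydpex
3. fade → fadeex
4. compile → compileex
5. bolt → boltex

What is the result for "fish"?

fishex

Rule — append "ex".
On "fish" that produces "fishex".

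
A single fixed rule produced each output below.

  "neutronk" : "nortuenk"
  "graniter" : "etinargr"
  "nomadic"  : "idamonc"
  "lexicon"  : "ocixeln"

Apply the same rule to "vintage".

gatnive

The transformation: move the last character to the front, then reverse the string.
Starting from "vintage": after the first operation, "evintag"; after the second, "gatnive".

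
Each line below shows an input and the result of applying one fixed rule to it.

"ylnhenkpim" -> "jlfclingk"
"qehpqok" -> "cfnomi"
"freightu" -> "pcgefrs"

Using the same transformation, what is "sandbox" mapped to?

What's happening: delete the first character, then shift every letter 2 places backward in the alphabet (wrapping around).
On "sandbox" that produces "ylbzmv".
(Check on "qehpqok": → "ehpqok" → "cfnomi" ✓)

ylbzmv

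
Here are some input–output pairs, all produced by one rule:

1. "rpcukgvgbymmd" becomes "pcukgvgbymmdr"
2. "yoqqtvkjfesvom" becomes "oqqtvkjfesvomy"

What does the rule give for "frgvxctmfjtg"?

rgvxctmfjtgf

The rule is to move the first character to the end.
Doing the same to "frgvxctmfjtg": "rgvxctmfjtgf".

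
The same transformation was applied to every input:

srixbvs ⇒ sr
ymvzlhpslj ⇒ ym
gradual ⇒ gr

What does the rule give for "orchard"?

What's happening: keep only the first 2 characters.
For "orchard" the result is "or".

or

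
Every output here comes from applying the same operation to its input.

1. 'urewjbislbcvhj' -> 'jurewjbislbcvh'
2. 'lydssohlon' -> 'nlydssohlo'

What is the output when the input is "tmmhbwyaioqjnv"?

Each output is the input with this applied: move the last character to the front.
Doing the same to "tmmhbwyaioqjnv": "vtmmhbwyaioqjn".

vtmmhbwyaioqjn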